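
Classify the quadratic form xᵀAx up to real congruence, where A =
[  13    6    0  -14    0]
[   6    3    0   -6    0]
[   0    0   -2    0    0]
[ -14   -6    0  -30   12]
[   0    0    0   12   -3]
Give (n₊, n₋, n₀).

Answer: (3, 2, 0)

Derivation:
step 0: pivot 13 → sign +
step 1: pivot 3/13 → sign +
step 2: pivot -2 → sign −
step 3: pivot -46 → sign −
step 4: pivot 3/23 → sign +
signature = (3, 2, 0)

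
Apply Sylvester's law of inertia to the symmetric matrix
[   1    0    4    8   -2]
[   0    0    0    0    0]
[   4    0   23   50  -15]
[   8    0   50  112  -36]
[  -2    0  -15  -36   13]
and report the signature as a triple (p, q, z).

step 0: pivot 1 → sign +
step 1: pivot 7 → sign +
step 2: pivot 12/7 → sign +
step 3: pivot -1/3 → sign −
step 4: row/col 4 already zero → sign 0
signature = (3, 1, 1)

Answer: (3, 1, 1)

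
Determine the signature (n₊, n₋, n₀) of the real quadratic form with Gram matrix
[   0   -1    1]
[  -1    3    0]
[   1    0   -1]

Answer: (2, 1, 0)

Derivation:
step 0: pivot 3 → sign +
step 1: pivot -1/3 → sign −
step 2: pivot 2 → sign +
signature = (2, 1, 0)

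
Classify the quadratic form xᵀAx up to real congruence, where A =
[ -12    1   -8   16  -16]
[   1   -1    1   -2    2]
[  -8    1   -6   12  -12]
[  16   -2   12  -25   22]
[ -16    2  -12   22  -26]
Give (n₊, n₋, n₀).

Answer: (1, 4, 0)

Derivation:
step 0: pivot -12 → sign −
step 1: pivot -11/12 → sign −
step 2: pivot -6/11 → sign −
step 3: pivot -1 → sign −
step 4: pivot 2 → sign +
signature = (1, 4, 0)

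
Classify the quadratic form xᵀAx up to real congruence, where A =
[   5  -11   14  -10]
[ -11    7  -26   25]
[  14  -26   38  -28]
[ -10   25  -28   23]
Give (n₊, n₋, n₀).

Answer: (2, 2, 0)

Derivation:
step 0: pivot 5 → sign +
step 1: pivot -86/5 → sign −
step 2: pivot 6/43 → sign +
step 3: pivot -3/2 → sign −
signature = (2, 2, 0)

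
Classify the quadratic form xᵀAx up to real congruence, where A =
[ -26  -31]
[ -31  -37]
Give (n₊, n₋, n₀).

Answer: (0, 2, 0)

Derivation:
step 0: pivot -26 → sign −
step 1: pivot -1/26 → sign −
signature = (0, 2, 0)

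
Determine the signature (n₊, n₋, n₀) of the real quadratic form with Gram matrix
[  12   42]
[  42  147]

step 0: pivot 12 → sign +
step 1: row/col 1 already zero → sign 0
signature = (1, 0, 1)

Answer: (1, 0, 1)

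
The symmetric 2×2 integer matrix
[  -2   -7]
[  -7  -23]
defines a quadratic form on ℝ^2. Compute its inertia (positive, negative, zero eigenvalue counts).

Answer: (1, 1, 0)

Derivation:
step 0: pivot -2 → sign −
step 1: pivot 3/2 → sign +
signature = (1, 1, 0)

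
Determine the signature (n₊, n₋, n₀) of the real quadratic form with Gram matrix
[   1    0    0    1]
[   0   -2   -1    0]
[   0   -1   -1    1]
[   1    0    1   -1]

step 0: pivot 1 → sign +
step 1: pivot -2 → sign −
step 2: pivot -1/2 → sign −
step 3: row/col 3 already zero → sign 0
signature = (1, 2, 1)

Answer: (1, 2, 1)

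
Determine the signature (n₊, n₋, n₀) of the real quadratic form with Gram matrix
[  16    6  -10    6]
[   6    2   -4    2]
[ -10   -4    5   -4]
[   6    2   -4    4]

Answer: (2, 2, 0)

Derivation:
step 0: pivot 16 → sign +
step 1: pivot -1/4 → sign −
step 2: pivot -1 → sign −
step 3: pivot 2 → sign +
signature = (2, 2, 0)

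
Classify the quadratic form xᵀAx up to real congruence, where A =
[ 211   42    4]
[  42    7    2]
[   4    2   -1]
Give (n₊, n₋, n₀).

Answer: (1, 2, 0)

Derivation:
step 0: pivot 211 → sign +
step 1: pivot -287/211 → sign −
step 2: pivot -3/287 → sign −
signature = (1, 2, 0)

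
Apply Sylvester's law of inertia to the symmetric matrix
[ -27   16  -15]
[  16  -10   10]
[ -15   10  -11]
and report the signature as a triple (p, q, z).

step 0: pivot -27 → sign −
step 1: pivot -14/27 → sign −
step 2: pivot -2/7 → sign −
signature = (0, 3, 0)

Answer: (0, 3, 0)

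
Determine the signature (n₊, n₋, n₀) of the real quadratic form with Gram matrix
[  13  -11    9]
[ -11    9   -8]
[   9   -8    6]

Answer: (2, 1, 0)

Derivation:
step 0: pivot 13 → sign +
step 1: pivot -4/13 → sign −
step 2: pivot 1/4 → sign +
signature = (2, 1, 0)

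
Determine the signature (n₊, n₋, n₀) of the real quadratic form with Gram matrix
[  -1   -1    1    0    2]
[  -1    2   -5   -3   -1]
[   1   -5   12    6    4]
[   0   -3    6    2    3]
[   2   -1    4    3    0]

Answer: (3, 2, 0)

Derivation:
step 0: pivot -1 → sign −
step 1: pivot 3 → sign +
step 2: pivot 1 → sign +
step 3: pivot -1 → sign −
step 4: pivot 1 → sign +
signature = (3, 2, 0)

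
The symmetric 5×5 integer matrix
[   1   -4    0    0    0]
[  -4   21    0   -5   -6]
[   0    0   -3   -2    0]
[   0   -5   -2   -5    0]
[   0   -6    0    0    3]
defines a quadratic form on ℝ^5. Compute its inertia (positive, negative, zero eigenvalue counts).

Answer: (2, 3, 0)

Derivation:
step 0: pivot 1 → sign +
step 1: pivot 5 → sign +
step 2: pivot -3 → sign −
step 3: pivot -26/3 → sign −
step 4: pivot -3/65 → sign −
signature = (2, 3, 0)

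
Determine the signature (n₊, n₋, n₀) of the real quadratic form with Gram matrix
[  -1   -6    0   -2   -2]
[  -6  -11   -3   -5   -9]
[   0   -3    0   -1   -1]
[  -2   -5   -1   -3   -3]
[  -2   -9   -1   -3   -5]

Answer: (1, 3, 1)

Derivation:
step 0: pivot -1 → sign −
step 1: pivot 25 → sign +
step 2: pivot -9/25 → sign −
step 3: pivot -8/9 → sign −
step 4: row/col 4 already zero → sign 0
signature = (1, 3, 1)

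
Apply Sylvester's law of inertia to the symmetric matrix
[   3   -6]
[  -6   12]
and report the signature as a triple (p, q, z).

step 0: pivot 3 → sign +
step 1: row/col 1 already zero → sign 0
signature = (1, 0, 1)

Answer: (1, 0, 1)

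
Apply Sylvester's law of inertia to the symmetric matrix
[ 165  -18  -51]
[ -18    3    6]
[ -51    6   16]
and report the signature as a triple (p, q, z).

Answer: (3, 0, 0)

Derivation:
step 0: pivot 165 → sign +
step 1: pivot 57/55 → sign +
step 2: pivot 1/19 → sign +
signature = (3, 0, 0)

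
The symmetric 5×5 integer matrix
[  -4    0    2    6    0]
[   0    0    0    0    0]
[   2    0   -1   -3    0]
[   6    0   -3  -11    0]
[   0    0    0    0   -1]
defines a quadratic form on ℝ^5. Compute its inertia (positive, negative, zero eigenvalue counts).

step 0: pivot -4 → sign −
step 1: pivot -2 → sign −
step 2: pivot -1 → sign −
step 3: row/col 3 already zero → sign 0
step 4: row/col 4 already zero → sign 0
signature = (0, 3, 2)

Answer: (0, 3, 2)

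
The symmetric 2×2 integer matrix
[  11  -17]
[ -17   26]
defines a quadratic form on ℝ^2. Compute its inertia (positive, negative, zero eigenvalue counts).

Answer: (1, 1, 0)

Derivation:
step 0: pivot 11 → sign +
step 1: pivot -3/11 → sign −
signature = (1, 1, 0)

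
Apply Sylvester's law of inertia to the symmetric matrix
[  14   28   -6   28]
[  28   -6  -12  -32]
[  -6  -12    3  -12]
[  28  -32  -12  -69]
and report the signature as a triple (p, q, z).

Answer: (2, 2, 0)

Derivation:
step 0: pivot 14 → sign +
step 1: pivot -62 → sign −
step 2: pivot 3/7 → sign +
step 3: pivot -3/31 → sign −
signature = (2, 2, 0)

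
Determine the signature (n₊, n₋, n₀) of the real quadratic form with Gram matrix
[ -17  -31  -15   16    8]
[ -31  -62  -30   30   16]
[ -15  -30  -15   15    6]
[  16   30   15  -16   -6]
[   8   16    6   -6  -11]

Answer: (0, 5, 0)

Derivation:
step 0: pivot -17 → sign −
step 1: pivot -93/17 → sign −
step 2: pivot -15/31 → sign −
step 3: pivot -1/3 → sign −
step 4: pivot -3/5 → sign −
signature = (0, 5, 0)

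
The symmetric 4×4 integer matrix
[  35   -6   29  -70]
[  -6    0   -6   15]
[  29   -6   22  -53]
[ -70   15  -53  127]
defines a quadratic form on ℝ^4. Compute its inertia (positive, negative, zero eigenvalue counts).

step 0: pivot 35 → sign +
step 1: pivot -36/35 → sign −
step 2: pivot -1 → sign −
step 3: pivot -1/4 → sign −
signature = (1, 3, 0)

Answer: (1, 3, 0)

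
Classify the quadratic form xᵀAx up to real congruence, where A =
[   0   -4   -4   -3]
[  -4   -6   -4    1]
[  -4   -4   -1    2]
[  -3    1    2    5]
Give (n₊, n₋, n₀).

Answer: (2, 2, 0)

Derivation:
step 0: pivot -6 → sign −
step 1: pivot 8/3 → sign +
step 2: pivot 1 → sign +
step 3: pivot -1/8 → sign −
signature = (2, 2, 0)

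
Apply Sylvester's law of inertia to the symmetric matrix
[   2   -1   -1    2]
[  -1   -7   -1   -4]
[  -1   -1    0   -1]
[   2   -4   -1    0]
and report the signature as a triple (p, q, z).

step 0: pivot 2 → sign +
step 1: pivot -15/2 → sign −
step 2: pivot -1/5 → sign −
step 3: pivot 1 → sign +
signature = (2, 2, 0)

Answer: (2, 2, 0)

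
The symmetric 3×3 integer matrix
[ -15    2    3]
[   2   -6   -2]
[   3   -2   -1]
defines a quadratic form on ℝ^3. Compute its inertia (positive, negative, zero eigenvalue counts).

step 0: pivot -15 → sign −
step 1: pivot -86/15 → sign −
step 2: pivot 2/43 → sign +
signature = (1, 2, 0)

Answer: (1, 2, 0)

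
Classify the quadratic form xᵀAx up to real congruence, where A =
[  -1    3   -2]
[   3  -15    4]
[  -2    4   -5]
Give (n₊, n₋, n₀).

Answer: (0, 3, 0)

Derivation:
step 0: pivot -1 → sign −
step 1: pivot -6 → sign −
step 2: pivot -1/3 → sign −
signature = (0, 3, 0)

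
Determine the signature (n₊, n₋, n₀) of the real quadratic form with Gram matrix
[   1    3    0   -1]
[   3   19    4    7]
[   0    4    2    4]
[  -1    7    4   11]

Answer: (3, 0, 1)

Derivation:
step 0: pivot 1 → sign +
step 1: pivot 10 → sign +
step 2: pivot 2/5 → sign +
step 3: row/col 3 already zero → sign 0
signature = (3, 0, 1)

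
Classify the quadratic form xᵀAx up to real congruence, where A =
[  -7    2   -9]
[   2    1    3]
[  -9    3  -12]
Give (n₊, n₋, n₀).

Answer: (1, 2, 0)

Derivation:
step 0: pivot -7 → sign −
step 1: pivot 11/7 → sign +
step 2: pivot -6/11 → sign −
signature = (1, 2, 0)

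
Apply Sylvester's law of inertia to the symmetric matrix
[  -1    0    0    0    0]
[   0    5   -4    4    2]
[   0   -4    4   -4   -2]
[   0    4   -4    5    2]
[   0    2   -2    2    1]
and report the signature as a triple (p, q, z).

Answer: (3, 1, 1)

Derivation:
step 0: pivot -1 → sign −
step 1: pivot 5 → sign +
step 2: pivot 4/5 → sign +
step 3: pivot 1 → sign +
step 4: row/col 4 already zero → sign 0
signature = (3, 1, 1)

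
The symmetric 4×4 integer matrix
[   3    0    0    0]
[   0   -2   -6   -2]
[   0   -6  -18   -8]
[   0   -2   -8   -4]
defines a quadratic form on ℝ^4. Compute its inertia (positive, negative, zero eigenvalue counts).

step 0: pivot 3 → sign +
step 1: pivot -2 → sign −
step 2: pivot -2 → sign −
step 3: pivot 2 → sign +
signature = (2, 2, 0)

Answer: (2, 2, 0)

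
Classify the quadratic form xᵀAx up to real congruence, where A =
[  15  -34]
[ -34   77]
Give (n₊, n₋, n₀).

Answer: (1, 1, 0)

Derivation:
step 0: pivot 15 → sign +
step 1: pivot -1/15 → sign −
signature = (1, 1, 0)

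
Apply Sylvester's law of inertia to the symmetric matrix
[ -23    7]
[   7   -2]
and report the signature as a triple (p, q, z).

step 0: pivot -23 → sign −
step 1: pivot 3/23 → sign +
signature = (1, 1, 0)

Answer: (1, 1, 0)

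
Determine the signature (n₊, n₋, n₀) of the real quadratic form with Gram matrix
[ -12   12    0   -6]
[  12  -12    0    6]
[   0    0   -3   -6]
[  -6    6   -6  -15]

step 0: pivot -12 → sign −
step 1: pivot -3 → sign −
step 2: row/col 2 already zero → sign 0
step 3: row/col 3 already zero → sign 0
signature = (0, 2, 2)

Answer: (0, 2, 2)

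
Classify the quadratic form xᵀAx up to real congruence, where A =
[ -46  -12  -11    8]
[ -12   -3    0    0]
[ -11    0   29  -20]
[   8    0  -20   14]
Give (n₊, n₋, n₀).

step 0: pivot -46 → sign −
step 1: pivot 3/23 → sign +
step 2: pivot -63/2 → sign −
step 3: pivot 2/7 → sign +
signature = (2, 2, 0)

Answer: (2, 2, 0)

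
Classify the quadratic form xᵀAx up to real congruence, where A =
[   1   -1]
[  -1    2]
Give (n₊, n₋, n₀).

step 0: pivot 1 → sign +
step 1: pivot 1 → sign +
signature = (2, 0, 0)

Answer: (2, 0, 0)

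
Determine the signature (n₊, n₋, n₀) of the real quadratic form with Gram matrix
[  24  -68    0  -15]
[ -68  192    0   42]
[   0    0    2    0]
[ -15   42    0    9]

Answer: (2, 1, 1)

Derivation:
step 0: pivot 24 → sign +
step 1: pivot -2/3 → sign −
step 2: pivot 2 → sign +
step 3: row/col 3 already zero → sign 0
signature = (2, 1, 1)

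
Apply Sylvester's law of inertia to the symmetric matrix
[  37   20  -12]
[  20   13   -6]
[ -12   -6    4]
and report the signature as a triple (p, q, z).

Answer: (2, 0, 1)

Derivation:
step 0: pivot 37 → sign +
step 1: pivot 81/37 → sign +
step 2: row/col 2 already zero → sign 0
signature = (2, 0, 1)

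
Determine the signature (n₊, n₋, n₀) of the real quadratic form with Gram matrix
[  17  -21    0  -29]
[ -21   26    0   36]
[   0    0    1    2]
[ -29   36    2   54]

step 0: pivot 17 → sign +
step 1: pivot 1/17 → sign +
step 2: pivot 1 → sign +
step 3: row/col 3 already zero → sign 0
signature = (3, 0, 1)

Answer: (3, 0, 1)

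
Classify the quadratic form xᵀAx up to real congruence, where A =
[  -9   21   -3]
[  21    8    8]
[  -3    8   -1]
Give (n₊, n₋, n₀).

step 0: pivot -9 → sign −
step 1: pivot 57 → sign +
step 2: pivot -1/57 → sign −
signature = (1, 2, 0)

Answer: (1, 2, 0)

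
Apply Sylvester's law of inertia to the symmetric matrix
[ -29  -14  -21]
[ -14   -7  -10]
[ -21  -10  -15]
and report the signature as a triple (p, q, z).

step 0: pivot -29 → sign −
step 1: pivot -7/29 → sign −
step 2: pivot 2/7 → sign +
signature = (1, 2, 0)

Answer: (1, 2, 0)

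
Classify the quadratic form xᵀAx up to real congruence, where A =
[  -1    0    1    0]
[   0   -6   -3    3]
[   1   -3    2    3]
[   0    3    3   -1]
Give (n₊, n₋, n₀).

Answer: (1, 2, 1)

Derivation:
step 0: pivot -1 → sign −
step 1: pivot -6 → sign −
step 2: pivot 9/2 → sign +
step 3: row/col 3 already zero → sign 0
signature = (1, 2, 1)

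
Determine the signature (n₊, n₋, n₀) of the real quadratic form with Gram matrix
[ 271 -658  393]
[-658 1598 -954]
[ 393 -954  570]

step 0: pivot 271 → sign +
step 1: pivot 94/271 → sign +
step 2: pivot -3/47 → sign −
signature = (2, 1, 0)

Answer: (2, 1, 0)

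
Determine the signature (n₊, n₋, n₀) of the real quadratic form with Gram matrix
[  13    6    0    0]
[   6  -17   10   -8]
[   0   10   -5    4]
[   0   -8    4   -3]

Answer: (3, 1, 0)

Derivation:
step 0: pivot 13 → sign +
step 1: pivot -257/13 → sign −
step 2: pivot 15/257 → sign +
step 3: pivot 1/5 → sign +
signature = (3, 1, 0)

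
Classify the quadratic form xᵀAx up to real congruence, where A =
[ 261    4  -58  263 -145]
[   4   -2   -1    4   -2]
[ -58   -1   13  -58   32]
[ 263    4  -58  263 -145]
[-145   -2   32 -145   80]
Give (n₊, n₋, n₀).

step 0: pivot 261 → sign +
step 1: pivot -538/261 → sign −
step 2: pivot 63/538 → sign +
step 3: pivot -26/7 → sign −
step 4: pivot 1/13 → sign +
signature = (3, 2, 0)

Answer: (3, 2, 0)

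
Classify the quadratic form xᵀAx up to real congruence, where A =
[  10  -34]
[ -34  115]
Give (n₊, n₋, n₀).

Answer: (1, 1, 0)

Derivation:
step 0: pivot 10 → sign +
step 1: pivot -3/5 → sign −
signature = (1, 1, 0)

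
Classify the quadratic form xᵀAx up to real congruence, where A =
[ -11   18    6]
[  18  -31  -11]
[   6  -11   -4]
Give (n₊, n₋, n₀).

step 0: pivot -11 → sign −
step 1: pivot -17/11 → sign −
step 2: pivot 3/17 → sign +
signature = (1, 2, 0)

Answer: (1, 2, 0)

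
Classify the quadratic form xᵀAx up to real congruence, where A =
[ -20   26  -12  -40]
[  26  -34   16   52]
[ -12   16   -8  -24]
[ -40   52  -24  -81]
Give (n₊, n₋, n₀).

Answer: (0, 3, 1)

Derivation:
step 0: pivot -20 → sign −
step 1: pivot -1/5 → sign −
step 2: pivot -1 → sign −
step 3: row/col 3 already zero → sign 0
signature = (0, 3, 1)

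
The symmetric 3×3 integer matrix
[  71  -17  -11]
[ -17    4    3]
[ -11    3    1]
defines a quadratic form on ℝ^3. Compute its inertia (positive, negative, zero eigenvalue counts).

step 0: pivot 71 → sign +
step 1: pivot -5/71 → sign −
step 2: pivot 6/5 → sign +
signature = (2, 1, 0)

Answer: (2, 1, 0)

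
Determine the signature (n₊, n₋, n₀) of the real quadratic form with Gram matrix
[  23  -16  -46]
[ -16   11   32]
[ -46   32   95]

step 0: pivot 23 → sign +
step 1: pivot -3/23 → sign −
step 2: pivot 3 → sign +
signature = (2, 1, 0)

Answer: (2, 1, 0)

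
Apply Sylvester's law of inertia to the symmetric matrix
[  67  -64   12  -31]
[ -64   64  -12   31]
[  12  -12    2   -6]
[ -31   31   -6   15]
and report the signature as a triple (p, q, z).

step 0: pivot 67 → sign +
step 1: pivot 192/67 → sign +
step 2: pivot -1/4 → sign −
step 3: pivot 1/8 → sign +
signature = (3, 1, 0)

Answer: (3, 1, 0)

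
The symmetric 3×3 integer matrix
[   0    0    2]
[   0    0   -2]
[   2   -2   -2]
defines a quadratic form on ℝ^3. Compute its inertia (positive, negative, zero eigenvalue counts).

step 0: pivot -2 → sign −
step 1: pivot 2 → sign +
step 2: row/col 2 already zero → sign 0
signature = (1, 1, 1)

Answer: (1, 1, 1)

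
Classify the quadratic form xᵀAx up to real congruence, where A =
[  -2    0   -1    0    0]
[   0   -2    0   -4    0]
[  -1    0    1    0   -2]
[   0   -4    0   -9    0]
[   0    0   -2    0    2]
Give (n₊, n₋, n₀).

Answer: (1, 4, 0)

Derivation:
step 0: pivot -2 → sign −
step 1: pivot -2 → sign −
step 2: pivot 3/2 → sign +
step 3: pivot -1 → sign −
step 4: pivot -2/3 → sign −
signature = (1, 4, 0)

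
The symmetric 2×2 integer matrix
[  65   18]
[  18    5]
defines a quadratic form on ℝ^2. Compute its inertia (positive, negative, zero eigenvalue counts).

Answer: (2, 0, 0)

Derivation:
step 0: pivot 65 → sign +
step 1: pivot 1/65 → sign +
signature = (2, 0, 0)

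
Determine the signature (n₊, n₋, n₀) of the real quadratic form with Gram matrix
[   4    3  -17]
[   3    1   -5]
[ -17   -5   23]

step 0: pivot 4 → sign +
step 1: pivot -5/4 → sign −
step 2: pivot -6/5 → sign −
signature = (1, 2, 0)

Answer: (1, 2, 0)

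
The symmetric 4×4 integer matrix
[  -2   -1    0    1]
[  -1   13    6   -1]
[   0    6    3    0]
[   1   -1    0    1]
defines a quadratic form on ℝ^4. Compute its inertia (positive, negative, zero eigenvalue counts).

Answer: (2, 1, 1)

Derivation:
step 0: pivot -2 → sign −
step 1: pivot 27/2 → sign +
step 2: pivot 1/3 → sign +
step 3: row/col 3 already zero → sign 0
signature = (2, 1, 1)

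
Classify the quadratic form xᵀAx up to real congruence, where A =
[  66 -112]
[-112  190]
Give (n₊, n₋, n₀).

Answer: (1, 1, 0)

Derivation:
step 0: pivot 66 → sign +
step 1: pivot -2/33 → sign −
signature = (1, 1, 0)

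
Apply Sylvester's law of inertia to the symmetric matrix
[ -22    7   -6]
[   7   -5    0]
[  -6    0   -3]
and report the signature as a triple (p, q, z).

step 0: pivot -22 → sign −
step 1: pivot -61/22 → sign −
step 2: pivot -3/61 → sign −
signature = (0, 3, 0)

Answer: (0, 3, 0)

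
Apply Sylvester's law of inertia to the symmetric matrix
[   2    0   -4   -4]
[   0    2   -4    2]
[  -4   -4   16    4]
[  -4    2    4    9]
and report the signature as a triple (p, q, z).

Answer: (2, 1, 1)

Derivation:
step 0: pivot 2 → sign +
step 1: pivot 2 → sign +
step 2: pivot -1 → sign −
step 3: row/col 3 already zero → sign 0
signature = (2, 1, 1)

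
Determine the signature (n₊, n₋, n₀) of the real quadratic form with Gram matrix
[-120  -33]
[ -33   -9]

step 0: pivot -120 → sign −
step 1: pivot 3/40 → sign +
signature = (1, 1, 0)

Answer: (1, 1, 0)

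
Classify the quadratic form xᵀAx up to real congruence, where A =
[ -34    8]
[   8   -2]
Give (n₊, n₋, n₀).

step 0: pivot -34 → sign −
step 1: pivot -2/17 → sign −
signature = (0, 2, 0)

Answer: (0, 2, 0)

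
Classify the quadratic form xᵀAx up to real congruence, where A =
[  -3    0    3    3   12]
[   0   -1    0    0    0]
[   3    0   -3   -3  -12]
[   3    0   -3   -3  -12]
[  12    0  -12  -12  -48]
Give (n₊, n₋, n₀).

step 0: pivot -3 → sign −
step 1: pivot -1 → sign −
step 2: row/col 2 already zero → sign 0
step 3: row/col 3 already zero → sign 0
step 4: row/col 4 already zero → sign 0
signature = (0, 2, 3)

Answer: (0, 2, 3)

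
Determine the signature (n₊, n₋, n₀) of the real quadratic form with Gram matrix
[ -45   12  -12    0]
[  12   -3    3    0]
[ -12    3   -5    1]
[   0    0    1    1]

Answer: (2, 2, 0)

Derivation:
step 0: pivot -45 → sign −
step 1: pivot 1/5 → sign +
step 2: pivot -2 → sign −
step 3: pivot 3/2 → sign +
signature = (2, 2, 0)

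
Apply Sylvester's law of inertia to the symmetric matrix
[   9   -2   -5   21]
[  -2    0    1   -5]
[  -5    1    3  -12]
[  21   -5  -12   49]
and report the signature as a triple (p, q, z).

Answer: (2, 1, 1)

Derivation:
step 0: pivot 9 → sign +
step 1: pivot -4/9 → sign −
step 2: pivot 1/4 → sign +
step 3: row/col 3 already zero → sign 0
signature = (2, 1, 1)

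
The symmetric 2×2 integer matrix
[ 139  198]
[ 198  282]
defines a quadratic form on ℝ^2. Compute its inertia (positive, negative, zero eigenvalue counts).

Answer: (1, 1, 0)

Derivation:
step 0: pivot 139 → sign +
step 1: pivot -6/139 → sign −
signature = (1, 1, 0)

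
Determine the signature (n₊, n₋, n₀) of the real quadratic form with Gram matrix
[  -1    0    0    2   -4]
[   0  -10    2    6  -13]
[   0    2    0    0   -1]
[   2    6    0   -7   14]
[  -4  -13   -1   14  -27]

Answer: (2, 3, 0)

Derivation:
step 0: pivot -1 → sign −
step 1: pivot -10 → sign −
step 2: pivot 2/5 → sign +
step 3: pivot -3 → sign −
step 4: pivot 1/2 → sign +
signature = (2, 3, 0)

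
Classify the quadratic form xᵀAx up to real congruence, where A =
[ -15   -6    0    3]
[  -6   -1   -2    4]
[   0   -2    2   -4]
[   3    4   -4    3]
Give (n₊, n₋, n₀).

step 0: pivot -15 → sign −
step 1: pivot 7/5 → sign +
step 2: pivot -6/7 → sign −
step 3: pivot -2 → sign −
signature = (1, 3, 0)

Answer: (1, 3, 0)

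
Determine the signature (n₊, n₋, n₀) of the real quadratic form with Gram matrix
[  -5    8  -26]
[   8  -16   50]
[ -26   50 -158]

step 0: pivot -5 → sign −
step 1: pivot -16/5 → sign −
step 2: pivot -3/4 → sign −
signature = (0, 3, 0)

Answer: (0, 3, 0)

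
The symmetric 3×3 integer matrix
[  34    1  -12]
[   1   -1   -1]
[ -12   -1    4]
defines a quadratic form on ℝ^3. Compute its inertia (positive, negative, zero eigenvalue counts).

Answer: (2, 1, 0)

Derivation:
step 0: pivot 34 → sign +
step 1: pivot -35/34 → sign −
step 2: pivot 6/35 → sign +
signature = (2, 1, 0)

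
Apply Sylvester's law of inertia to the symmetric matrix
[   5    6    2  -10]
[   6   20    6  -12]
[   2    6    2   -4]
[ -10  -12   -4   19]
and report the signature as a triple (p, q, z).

step 0: pivot 5 → sign +
step 1: pivot 64/5 → sign +
step 2: pivot 3/16 → sign +
step 3: pivot -1 → sign −
signature = (3, 1, 0)

Answer: (3, 1, 0)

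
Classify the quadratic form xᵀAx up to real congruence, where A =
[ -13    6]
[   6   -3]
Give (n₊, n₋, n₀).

Answer: (0, 2, 0)

Derivation:
step 0: pivot -13 → sign −
step 1: pivot -3/13 → sign −
signature = (0, 2, 0)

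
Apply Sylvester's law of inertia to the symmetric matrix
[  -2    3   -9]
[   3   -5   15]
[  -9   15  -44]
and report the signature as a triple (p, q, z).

Answer: (1, 2, 0)

Derivation:
step 0: pivot -2 → sign −
step 1: pivot -1/2 → sign −
step 2: pivot 1 → sign +
signature = (1, 2, 0)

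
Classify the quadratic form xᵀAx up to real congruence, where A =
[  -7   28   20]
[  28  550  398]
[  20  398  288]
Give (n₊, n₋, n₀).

step 0: pivot -7 → sign −
step 1: pivot 662 → sign +
step 2: pivot 2/2317 → sign +
signature = (2, 1, 0)

Answer: (2, 1, 0)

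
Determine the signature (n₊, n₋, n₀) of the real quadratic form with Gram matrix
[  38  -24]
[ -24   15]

Answer: (1, 1, 0)

Derivation:
step 0: pivot 38 → sign +
step 1: pivot -3/19 → sign −
signature = (1, 1, 0)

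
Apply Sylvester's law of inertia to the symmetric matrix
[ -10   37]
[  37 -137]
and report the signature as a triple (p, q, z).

Answer: (0, 2, 0)

Derivation:
step 0: pivot -10 → sign −
step 1: pivot -1/10 → sign −
signature = (0, 2, 0)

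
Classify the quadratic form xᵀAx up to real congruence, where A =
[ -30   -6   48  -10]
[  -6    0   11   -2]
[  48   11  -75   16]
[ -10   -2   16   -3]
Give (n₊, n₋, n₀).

step 0: pivot -30 → sign −
step 1: pivot 6/5 → sign +
step 2: pivot 1/6 → sign +
step 3: pivot 1/3 → sign +
signature = (3, 1, 0)

Answer: (3, 1, 0)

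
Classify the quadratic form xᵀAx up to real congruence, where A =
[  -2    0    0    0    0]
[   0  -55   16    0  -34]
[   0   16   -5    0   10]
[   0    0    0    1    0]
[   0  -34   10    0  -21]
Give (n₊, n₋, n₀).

Answer: (2, 3, 0)

Derivation:
step 0: pivot -2 → sign −
step 1: pivot -55 → sign −
step 2: pivot -19/55 → sign −
step 3: pivot 1 → sign +
step 4: pivot 1/19 → sign +
signature = (2, 3, 0)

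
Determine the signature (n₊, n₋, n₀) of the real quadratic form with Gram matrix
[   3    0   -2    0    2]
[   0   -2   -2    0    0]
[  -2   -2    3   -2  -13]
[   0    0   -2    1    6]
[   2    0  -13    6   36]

step 0: pivot 3 → sign +
step 1: pivot -2 → sign −
step 2: pivot 11/3 → sign +
step 3: pivot -1/11 → sign −
step 4: pivot -1 → sign −
signature = (2, 3, 0)

Answer: (2, 3, 0)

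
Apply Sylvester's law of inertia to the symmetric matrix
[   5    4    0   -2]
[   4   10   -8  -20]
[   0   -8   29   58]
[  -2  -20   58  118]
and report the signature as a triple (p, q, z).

Answer: (3, 1, 0)

Derivation:
step 0: pivot 5 → sign +
step 1: pivot 34/5 → sign +
step 2: pivot 333/17 → sign +
step 3: pivot -2/37 → sign −
signature = (3, 1, 0)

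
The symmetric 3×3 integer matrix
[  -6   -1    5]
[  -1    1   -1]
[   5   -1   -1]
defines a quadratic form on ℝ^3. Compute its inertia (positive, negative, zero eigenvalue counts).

step 0: pivot -6 → sign −
step 1: pivot 7/6 → sign +
step 2: pivot 2/7 → sign +
signature = (2, 1, 0)

Answer: (2, 1, 0)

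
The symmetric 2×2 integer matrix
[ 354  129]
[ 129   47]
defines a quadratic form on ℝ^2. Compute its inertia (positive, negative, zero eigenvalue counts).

Answer: (1, 1, 0)

Derivation:
step 0: pivot 354 → sign +
step 1: pivot -1/118 → sign −
signature = (1, 1, 0)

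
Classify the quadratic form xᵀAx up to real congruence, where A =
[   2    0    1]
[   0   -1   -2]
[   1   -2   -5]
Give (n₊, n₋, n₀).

step 0: pivot 2 → sign +
step 1: pivot -1 → sign −
step 2: pivot -3/2 → sign −
signature = (1, 2, 0)

Answer: (1, 2, 0)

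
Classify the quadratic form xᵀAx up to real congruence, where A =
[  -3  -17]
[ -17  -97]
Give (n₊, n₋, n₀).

step 0: pivot -3 → sign −
step 1: pivot -2/3 → sign −
signature = (0, 2, 0)

Answer: (0, 2, 0)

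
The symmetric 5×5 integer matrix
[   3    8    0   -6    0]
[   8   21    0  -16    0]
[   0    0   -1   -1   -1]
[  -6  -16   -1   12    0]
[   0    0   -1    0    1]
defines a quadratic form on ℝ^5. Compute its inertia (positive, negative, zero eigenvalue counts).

Answer: (3, 2, 0)

Derivation:
step 0: pivot 3 → sign +
step 1: pivot -1/3 → sign −
step 2: pivot -1 → sign −
step 3: pivot 1 → sign +
step 4: pivot 1 → sign +
signature = (3, 2, 0)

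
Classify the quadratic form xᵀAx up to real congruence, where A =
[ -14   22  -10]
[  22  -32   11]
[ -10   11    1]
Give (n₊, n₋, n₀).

Answer: (1, 2, 0)

Derivation:
step 0: pivot -14 → sign −
step 1: pivot 18/7 → sign +
step 2: pivot -1/2 → sign −
signature = (1, 2, 0)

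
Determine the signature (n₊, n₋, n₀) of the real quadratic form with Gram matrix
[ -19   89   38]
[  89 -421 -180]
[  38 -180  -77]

Answer: (0, 3, 0)

Derivation:
step 0: pivot -19 → sign −
step 1: pivot -78/19 → sign −
step 2: pivot -1/39 → sign −
signature = (0, 3, 0)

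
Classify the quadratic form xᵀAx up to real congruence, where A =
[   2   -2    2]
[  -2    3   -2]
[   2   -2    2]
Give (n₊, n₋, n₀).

step 0: pivot 2 → sign +
step 1: pivot 1 → sign +
step 2: row/col 2 already zero → sign 0
signature = (2, 0, 1)

Answer: (2, 0, 1)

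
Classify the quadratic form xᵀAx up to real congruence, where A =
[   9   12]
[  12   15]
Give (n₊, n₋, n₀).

Answer: (1, 1, 0)

Derivation:
step 0: pivot 9 → sign +
step 1: pivot -1 → sign −
signature = (1, 1, 0)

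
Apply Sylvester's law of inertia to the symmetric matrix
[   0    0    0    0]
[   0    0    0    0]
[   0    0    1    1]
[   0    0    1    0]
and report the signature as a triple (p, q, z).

step 0: pivot 1 → sign +
step 1: pivot -1 → sign −
step 2: row/col 2 already zero → sign 0
step 3: row/col 3 already zero → sign 0
signature = (1, 1, 2)

Answer: (1, 1, 2)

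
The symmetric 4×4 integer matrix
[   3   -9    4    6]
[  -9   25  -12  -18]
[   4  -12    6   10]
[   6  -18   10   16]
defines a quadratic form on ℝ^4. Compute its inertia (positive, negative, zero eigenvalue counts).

step 0: pivot 3 → sign +
step 1: pivot -2 → sign −
step 2: pivot 2/3 → sign +
step 3: pivot -2 → sign −
signature = (2, 2, 0)

Answer: (2, 2, 0)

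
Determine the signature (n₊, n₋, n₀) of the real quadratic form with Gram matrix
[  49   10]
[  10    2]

step 0: pivot 49 → sign +
step 1: pivot -2/49 → sign −
signature = (1, 1, 0)

Answer: (1, 1, 0)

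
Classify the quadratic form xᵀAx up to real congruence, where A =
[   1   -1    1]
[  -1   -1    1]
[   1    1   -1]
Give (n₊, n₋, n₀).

Answer: (1, 1, 1)

Derivation:
step 0: pivot 1 → sign +
step 1: pivot -2 → sign −
step 2: row/col 2 already zero → sign 0
signature = (1, 1, 1)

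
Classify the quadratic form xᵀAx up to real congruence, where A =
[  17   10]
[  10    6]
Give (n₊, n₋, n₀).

Answer: (2, 0, 0)

Derivation:
step 0: pivot 17 → sign +
step 1: pivot 2/17 → sign +
signature = (2, 0, 0)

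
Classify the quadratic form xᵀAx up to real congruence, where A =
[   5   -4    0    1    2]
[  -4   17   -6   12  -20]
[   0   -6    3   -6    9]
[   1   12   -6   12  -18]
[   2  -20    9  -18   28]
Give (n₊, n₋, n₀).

Answer: (4, 1, 0)

Derivation:
step 0: pivot 5 → sign +
step 1: pivot 69/5 → sign +
step 2: pivot 9/23 → sign +
step 3: pivot -5/9 → sign −
step 4: pivot 1/5 → sign +
signature = (4, 1, 0)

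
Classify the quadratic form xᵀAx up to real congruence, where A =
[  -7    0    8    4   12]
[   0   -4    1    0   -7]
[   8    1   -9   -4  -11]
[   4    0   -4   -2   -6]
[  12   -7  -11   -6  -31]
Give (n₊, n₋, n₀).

Answer: (1, 3, 1)

Derivation:
step 0: pivot -7 → sign −
step 1: pivot -4 → sign −
step 2: pivot 11/28 → sign +
step 3: pivot -6/11 → sign −
step 4: row/col 4 already zero → sign 0
signature = (1, 3, 1)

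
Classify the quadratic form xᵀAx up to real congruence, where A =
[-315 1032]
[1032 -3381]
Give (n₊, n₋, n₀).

Answer: (1, 1, 0)

Derivation:
step 0: pivot -315 → sign −
step 1: pivot 1/35 → sign +
signature = (1, 1, 0)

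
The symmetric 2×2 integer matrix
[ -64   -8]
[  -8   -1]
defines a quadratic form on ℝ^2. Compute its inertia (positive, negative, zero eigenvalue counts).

step 0: pivot -64 → sign −
step 1: row/col 1 already zero → sign 0
signature = (0, 1, 1)

Answer: (0, 1, 1)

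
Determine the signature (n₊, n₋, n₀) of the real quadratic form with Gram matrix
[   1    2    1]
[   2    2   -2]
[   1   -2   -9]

Answer: (1, 2, 0)

Derivation:
step 0: pivot 1 → sign +
step 1: pivot -2 → sign −
step 2: pivot -2 → sign −
signature = (1, 2, 0)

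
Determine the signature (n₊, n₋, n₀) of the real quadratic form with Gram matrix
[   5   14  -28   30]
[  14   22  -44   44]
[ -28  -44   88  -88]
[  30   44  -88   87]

step 0: pivot 5 → sign +
step 1: pivot -86/5 → sign −
step 2: pivot 1/43 → sign +
step 3: row/col 3 already zero → sign 0
signature = (2, 1, 1)

Answer: (2, 1, 1)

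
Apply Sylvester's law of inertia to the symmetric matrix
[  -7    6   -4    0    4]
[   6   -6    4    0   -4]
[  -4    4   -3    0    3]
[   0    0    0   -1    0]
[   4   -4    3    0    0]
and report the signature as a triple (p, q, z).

step 0: pivot -7 → sign −
step 1: pivot -6/7 → sign −
step 2: pivot -1/3 → sign −
step 3: pivot -1 → sign −
step 4: pivot 3 → sign +
signature = (1, 4, 0)

Answer: (1, 4, 0)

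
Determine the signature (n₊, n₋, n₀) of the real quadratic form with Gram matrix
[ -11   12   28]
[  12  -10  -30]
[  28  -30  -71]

step 0: pivot -11 → sign −
step 1: pivot 34/11 → sign +
step 2: pivot 3/17 → sign +
signature = (2, 1, 0)

Answer: (2, 1, 0)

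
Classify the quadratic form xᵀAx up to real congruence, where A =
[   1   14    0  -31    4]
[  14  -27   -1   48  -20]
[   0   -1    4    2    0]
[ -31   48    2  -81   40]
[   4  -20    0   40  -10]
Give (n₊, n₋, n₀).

Answer: (3, 2, 0)

Derivation:
step 0: pivot 1 → sign +
step 1: pivot -223 → sign −
step 2: pivot 893/223 → sign +
step 3: pivot -174/893 → sign −
step 4: pivot 6/29 → sign +
signature = (3, 2, 0)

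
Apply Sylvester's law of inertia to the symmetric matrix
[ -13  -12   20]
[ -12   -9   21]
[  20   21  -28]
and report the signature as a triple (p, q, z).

Answer: (1, 2, 0)

Derivation:
step 0: pivot -13 → sign −
step 1: pivot 27/13 → sign +
step 2: pivot -1/3 → sign −
signature = (1, 2, 0)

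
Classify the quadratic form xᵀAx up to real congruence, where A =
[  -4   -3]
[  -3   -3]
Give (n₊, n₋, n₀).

step 0: pivot -4 → sign −
step 1: pivot -3/4 → sign −
signature = (0, 2, 0)

Answer: (0, 2, 0)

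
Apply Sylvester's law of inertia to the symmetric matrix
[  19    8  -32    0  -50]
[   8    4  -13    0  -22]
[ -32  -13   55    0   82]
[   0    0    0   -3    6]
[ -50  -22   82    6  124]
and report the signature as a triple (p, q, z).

step 0: pivot 19 → sign +
step 1: pivot 12/19 → sign +
step 2: pivot 3/4 → sign +
step 3: pivot -3 → sign −
step 4: row/col 4 already zero → sign 0
signature = (3, 1, 1)

Answer: (3, 1, 1)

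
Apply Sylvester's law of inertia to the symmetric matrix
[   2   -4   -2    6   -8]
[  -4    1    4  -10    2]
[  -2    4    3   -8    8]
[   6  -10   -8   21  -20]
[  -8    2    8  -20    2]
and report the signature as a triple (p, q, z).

Answer: (2, 3, 0)

Derivation:
step 0: pivot 2 → sign +
step 1: pivot -7 → sign −
step 2: pivot 1 → sign +
step 3: pivot -3/7 → sign −
step 4: pivot -2 → sign −
signature = (2, 3, 0)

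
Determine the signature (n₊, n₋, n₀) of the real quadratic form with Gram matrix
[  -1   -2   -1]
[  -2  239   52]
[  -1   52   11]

Answer: (1, 1, 1)

Derivation:
step 0: pivot -1 → sign −
step 1: pivot 243 → sign +
step 2: row/col 2 already zero → sign 0
signature = (1, 1, 1)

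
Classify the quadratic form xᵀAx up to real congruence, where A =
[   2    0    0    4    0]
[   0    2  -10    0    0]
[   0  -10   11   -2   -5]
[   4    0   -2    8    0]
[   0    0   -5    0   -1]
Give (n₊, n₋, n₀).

step 0: pivot 2 → sign +
step 1: pivot 2 → sign +
step 2: pivot -39 → sign −
step 3: pivot 4/39 → sign +
step 4: pivot -1 → sign −
signature = (3, 2, 0)

Answer: (3, 2, 0)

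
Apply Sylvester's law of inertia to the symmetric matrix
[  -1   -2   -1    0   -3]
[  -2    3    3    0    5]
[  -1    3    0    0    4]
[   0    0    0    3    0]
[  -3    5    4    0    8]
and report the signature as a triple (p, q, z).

Answer: (2, 2, 1)

Derivation:
step 0: pivot -1 → sign −
step 1: pivot 7 → sign +
step 2: pivot -18/7 → sign −
step 3: pivot 3 → sign +
step 4: row/col 4 already zero → sign 0
signature = (2, 2, 1)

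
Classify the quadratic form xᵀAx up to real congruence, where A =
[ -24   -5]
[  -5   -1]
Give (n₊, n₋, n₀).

Answer: (1, 1, 0)

Derivation:
step 0: pivot -24 → sign −
step 1: pivot 1/24 → sign +
signature = (1, 1, 0)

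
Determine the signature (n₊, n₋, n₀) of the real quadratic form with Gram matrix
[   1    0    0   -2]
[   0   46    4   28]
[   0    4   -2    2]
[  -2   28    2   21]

step 0: pivot 1 → sign +
step 1: pivot 46 → sign +
step 2: pivot -54/23 → sign −
step 3: pivot 1/27 → sign +
signature = (3, 1, 0)

Answer: (3, 1, 0)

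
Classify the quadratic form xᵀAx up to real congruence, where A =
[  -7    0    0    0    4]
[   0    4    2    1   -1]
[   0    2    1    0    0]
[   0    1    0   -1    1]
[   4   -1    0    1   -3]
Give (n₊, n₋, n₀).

Answer: (3, 2, 0)

Derivation:
step 0: pivot -7 → sign −
step 1: pivot 4 → sign +
step 2: pivot -5/4 → sign −
step 3: pivot 1/5 → sign +
step 4: pivot 2/7 → sign +
signature = (3, 2, 0)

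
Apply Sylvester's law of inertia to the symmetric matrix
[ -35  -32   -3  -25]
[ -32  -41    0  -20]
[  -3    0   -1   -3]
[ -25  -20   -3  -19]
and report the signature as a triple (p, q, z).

step 0: pivot -35 → sign −
step 1: pivot -411/35 → sign −
step 2: pivot -14/137 → sign −
step 3: pivot -2/21 → sign −
signature = (0, 4, 0)

Answer: (0, 4, 0)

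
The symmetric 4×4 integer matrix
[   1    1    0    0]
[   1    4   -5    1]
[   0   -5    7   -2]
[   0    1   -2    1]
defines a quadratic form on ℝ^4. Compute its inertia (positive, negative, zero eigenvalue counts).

step 0: pivot 1 → sign +
step 1: pivot 3 → sign +
step 2: pivot -4/3 → sign −
step 3: pivot 3/4 → sign +
signature = (3, 1, 0)

Answer: (3, 1, 0)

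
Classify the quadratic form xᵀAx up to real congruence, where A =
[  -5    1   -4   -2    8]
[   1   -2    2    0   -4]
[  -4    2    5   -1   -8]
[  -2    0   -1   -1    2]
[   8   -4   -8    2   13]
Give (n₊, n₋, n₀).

step 0: pivot -5 → sign −
step 1: pivot -9/5 → sign −
step 2: pivot 9 → sign +
step 3: pivot -10/81 → sign −
step 4: pivot 3/5 → sign +
signature = (2, 3, 0)

Answer: (2, 3, 0)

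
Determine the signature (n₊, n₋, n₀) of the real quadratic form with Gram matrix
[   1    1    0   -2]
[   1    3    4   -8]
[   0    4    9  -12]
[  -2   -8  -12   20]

Answer: (3, 1, 0)

Derivation:
step 0: pivot 1 → sign +
step 1: pivot 2 → sign +
step 2: pivot 1 → sign +
step 3: pivot -2 → sign −
signature = (3, 1, 0)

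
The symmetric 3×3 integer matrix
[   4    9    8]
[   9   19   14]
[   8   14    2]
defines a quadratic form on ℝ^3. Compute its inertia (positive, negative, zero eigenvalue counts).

step 0: pivot 4 → sign +
step 1: pivot -5/4 → sign −
step 2: pivot -6/5 → sign −
signature = (1, 2, 0)

Answer: (1, 2, 0)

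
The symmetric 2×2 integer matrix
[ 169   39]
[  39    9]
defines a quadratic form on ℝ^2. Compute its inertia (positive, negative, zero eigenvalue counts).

Answer: (1, 0, 1)

Derivation:
step 0: pivot 169 → sign +
step 1: row/col 1 already zero → sign 0
signature = (1, 0, 1)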